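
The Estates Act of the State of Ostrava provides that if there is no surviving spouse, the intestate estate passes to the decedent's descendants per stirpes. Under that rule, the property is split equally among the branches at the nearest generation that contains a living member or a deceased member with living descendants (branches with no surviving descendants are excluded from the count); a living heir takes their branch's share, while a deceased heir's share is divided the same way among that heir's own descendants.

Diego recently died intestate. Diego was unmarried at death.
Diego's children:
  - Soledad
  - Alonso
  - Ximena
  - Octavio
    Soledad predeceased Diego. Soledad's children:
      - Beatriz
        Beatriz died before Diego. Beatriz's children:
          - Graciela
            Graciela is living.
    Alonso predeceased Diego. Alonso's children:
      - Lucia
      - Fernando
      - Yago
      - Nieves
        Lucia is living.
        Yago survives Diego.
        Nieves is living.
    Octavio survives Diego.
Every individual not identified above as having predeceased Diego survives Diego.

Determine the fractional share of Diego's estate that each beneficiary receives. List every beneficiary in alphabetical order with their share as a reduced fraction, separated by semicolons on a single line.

There is no surviving spouse, so the entire estate passes to Diego's descendants per stirpes.
The estate is divided into 4 equal shares of 1/4 among Soledad, Alonso, Ximena, Octavio.
Soledad predeceased; the 1/4 allotted to Soledad's branch passes to Soledad's issue by representation.
Beatriz's line is the sole branch at this level, so the full 1/4 passes to Beatriz's issue by representation.
Graciela is the sole taker at this level and receives the full 1/4.
Alonso predeceased; the 1/4 allotted to Alonso's branch passes to Alonso's issue by representation.
The 1/4 is divided into 4 equal shares of 1/16 among Lucia, Fernando, Yago, Nieves.
Lucia is living and takes 1/16.
Fernando is living and takes 1/16.
Yago is living and takes 1/16.
Nieves is living and takes 1/16.
Ximena is living and takes 1/4.
Octavio is living and takes 1/4.

Fernando 1/16; Graciela 1/4; Lucia 1/16; Nieves 1/16; Octavio 1/4; Ximena 1/4; Yago 1/16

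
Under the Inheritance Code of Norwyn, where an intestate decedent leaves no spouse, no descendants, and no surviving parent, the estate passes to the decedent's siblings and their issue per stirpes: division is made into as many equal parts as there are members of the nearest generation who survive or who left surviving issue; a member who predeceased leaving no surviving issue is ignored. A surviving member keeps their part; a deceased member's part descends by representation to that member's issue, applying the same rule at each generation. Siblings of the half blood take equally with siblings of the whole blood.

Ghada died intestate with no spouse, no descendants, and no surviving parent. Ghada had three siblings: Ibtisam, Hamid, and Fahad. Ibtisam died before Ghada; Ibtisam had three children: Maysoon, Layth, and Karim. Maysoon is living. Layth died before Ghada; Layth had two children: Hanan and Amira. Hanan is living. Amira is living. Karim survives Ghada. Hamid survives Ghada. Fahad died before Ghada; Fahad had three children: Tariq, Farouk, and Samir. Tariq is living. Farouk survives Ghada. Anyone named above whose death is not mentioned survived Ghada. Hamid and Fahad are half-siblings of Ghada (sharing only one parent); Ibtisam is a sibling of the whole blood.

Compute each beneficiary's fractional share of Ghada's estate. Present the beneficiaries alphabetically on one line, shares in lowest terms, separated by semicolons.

No spouse, descendants, or parent survives, so the estate passes to Ghada's siblings per stirpes.
Half-blood and whole-blood siblings take equally under the stated rule.
The estate is divided into 3 equal shares of 1/3 among Ibtisam, Hamid, Fahad.
Ibtisam predeceased; the 1/3 allotted to Ibtisam's branch passes to Ibtisam's issue by representation.
The 1/3 is divided into 3 equal shares of 1/9 among Maysoon, Layth, Karim.
Maysoon is living and takes 1/9.
Layth predeceased; the 1/9 allotted to Layth's branch passes to Layth's issue by representation.
The 1/9 is divided into 2 equal shares of 1/18 among Hanan, Amira.
Hanan is living and takes 1/18.
Amira is living and takes 1/18.
Karim is living and takes 1/9.
Hamid is living and takes 1/3.
Fahad predeceased; the 1/3 allotted to Fahad's branch passes to Fahad's issue by representation.
The 1/3 is divided into 3 equal shares of 1/9 among Tariq, Farouk, Samir.
Tariq is living and takes 1/9.
Farouk is living and takes 1/9.
Samir is living and takes 1/9.

Amira 1/18; Farouk 1/9; Hamid 1/3; Hanan 1/18; Karim 1/9; Maysoon 1/9; Samir 1/9; Tariq 1/9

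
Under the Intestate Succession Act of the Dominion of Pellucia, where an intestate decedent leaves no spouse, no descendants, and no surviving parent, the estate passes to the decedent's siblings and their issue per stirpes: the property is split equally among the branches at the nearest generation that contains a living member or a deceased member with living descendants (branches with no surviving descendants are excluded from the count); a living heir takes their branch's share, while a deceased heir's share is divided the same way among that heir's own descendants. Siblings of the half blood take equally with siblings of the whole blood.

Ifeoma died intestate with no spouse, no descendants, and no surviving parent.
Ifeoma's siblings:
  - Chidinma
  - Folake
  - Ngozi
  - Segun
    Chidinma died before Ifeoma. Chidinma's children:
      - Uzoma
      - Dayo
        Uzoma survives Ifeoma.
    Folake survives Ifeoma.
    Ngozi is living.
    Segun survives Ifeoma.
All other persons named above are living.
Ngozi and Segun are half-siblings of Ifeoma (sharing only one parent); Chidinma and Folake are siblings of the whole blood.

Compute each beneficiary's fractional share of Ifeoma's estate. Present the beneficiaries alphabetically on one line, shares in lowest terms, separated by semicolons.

No spouse, descendants, or parent survives, so the estate passes to Ifeoma's siblings per stirpes.
Half-blood and whole-blood siblings take equally under the stated rule.
The estate is divided into 4 equal shares of 1/4 among Chidinma, Folake, Ngozi, Segun.
Chidinma predeceased; the 1/4 allotted to Chidinma's branch passes to Chidinma's issue by representation.
The 1/4 is divided into 2 equal shares of 1/8 among Uzoma, Dayo.
Uzoma is living and takes 1/8.
Dayo is living and takes 1/8.
Folake is living and takes 1/4.
Ngozi is living and takes 1/4.
Segun is living and takes 1/4.

Dayo 1/8; Folake 1/4; Ngozi 1/4; Segun 1/4; Uzoma 1/8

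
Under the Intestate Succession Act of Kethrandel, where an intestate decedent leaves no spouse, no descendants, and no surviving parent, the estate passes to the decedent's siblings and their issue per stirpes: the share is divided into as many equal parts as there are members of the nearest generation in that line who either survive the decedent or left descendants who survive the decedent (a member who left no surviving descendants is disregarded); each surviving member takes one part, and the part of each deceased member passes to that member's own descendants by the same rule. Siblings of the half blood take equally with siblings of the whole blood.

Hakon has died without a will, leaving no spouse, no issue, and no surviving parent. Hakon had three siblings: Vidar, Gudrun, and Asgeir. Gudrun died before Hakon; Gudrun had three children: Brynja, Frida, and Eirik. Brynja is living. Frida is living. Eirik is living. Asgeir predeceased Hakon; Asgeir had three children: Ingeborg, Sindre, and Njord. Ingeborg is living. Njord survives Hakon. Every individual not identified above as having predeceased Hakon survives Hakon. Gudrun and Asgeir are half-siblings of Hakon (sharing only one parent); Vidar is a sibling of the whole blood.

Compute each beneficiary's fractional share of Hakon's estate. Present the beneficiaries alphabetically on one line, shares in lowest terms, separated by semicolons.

No spouse, descendants, or parent survives, so the estate passes to Hakon's siblings per stirpes.
Half-blood and whole-blood siblings take equally under the stated rule.
The estate is divided into 3 equal shares of 1/3 among Vidar, Gudrun, Asgeir.
Vidar is living and takes 1/3.
Gudrun predeceased; the 1/3 allotted to Gudrun's branch passes to Gudrun's issue by representation.
The 1/3 is divided into 3 equal shares of 1/9 among Brynja, Frida, Eirik.
Brynja is living and takes 1/9.
Frida is living and takes 1/9.
Eirik is living and takes 1/9.
Asgeir predeceased; the 1/3 allotted to Asgeir's branch passes to Asgeir's issue by representation.
The 1/3 is divided into 3 equal shares of 1/9 among Ingeborg, Sindre, Njord.
Ingeborg is living and takes 1/9.
Sindre is living and takes 1/9.
Njord is living and takes 1/9.

Brynja 1/9; Eirik 1/9; Frida 1/9; Ingeborg 1/9; Njord 1/9; Sindre 1/9; Vidar 1/3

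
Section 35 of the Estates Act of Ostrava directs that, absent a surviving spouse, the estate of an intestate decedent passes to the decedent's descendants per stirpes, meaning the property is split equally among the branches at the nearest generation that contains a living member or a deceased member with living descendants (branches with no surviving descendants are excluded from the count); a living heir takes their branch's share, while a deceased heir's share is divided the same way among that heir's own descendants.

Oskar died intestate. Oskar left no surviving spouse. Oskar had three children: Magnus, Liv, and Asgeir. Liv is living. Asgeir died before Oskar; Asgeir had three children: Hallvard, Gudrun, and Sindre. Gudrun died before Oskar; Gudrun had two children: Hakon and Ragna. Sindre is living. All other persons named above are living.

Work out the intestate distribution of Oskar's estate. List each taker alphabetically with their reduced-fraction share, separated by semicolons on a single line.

Hakon 1/18; Hallvard 1/9; Liv 1/3; Magnus 1/3; Ragna 1/18; Sindre 1/9

There is no surviving spouse, so the entire estate passes to Oskar's descendants per stirpes.
The estate is divided into 3 equal shares of 1/3 among Magnus, Liv, Asgeir.
Magnus is living and takes 1/3.
Liv is living and takes 1/3.
Asgeir predeceased; the 1/3 allotted to Asgeir's branch passes to Asgeir's issue by representation.
The 1/3 is divided into 3 equal shares of 1/9 among Hallvard, Gudrun, Sindre.
Hallvard is living and takes 1/9.
Gudrun predeceased; the 1/9 allotted to Gudrun's branch passes to Gudrun's issue by representation.
The 1/9 is divided into 2 equal shares of 1/18 among Hakon, Ragna.
Hakon is living and takes 1/18.
Ragna is living and takes 1/18.
Sindre is living and takes 1/9.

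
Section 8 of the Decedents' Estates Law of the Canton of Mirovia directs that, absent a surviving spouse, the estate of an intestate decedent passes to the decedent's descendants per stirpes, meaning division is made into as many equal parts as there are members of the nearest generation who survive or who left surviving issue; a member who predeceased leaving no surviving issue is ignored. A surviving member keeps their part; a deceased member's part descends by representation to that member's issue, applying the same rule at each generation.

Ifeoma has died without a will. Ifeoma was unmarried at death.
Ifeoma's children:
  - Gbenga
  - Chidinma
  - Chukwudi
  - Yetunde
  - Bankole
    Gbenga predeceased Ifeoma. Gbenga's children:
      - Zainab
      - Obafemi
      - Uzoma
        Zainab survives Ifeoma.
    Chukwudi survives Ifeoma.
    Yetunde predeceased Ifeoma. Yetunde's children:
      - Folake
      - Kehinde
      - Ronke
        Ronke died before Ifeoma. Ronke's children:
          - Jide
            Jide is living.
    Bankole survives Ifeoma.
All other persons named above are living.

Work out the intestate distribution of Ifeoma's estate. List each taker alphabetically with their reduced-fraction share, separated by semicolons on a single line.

Bankole 1/5; Chidinma 1/5; Chukwudi 1/5; Folake 1/15; Jide 1/15; Kehinde 1/15; Obafemi 1/15; Uzoma 1/15; Zainab 1/15

There is no surviving spouse, so the entire estate passes to Ifeoma's descendants per stirpes.
The estate is divided into 5 equal shares of 1/5 among Gbenga, Chidinma, Chukwudi, Yetunde, Bankole.
Gbenga predeceased; the 1/5 allotted to Gbenga's branch passes to Gbenga's issue by representation.
The 1/5 is divided into 3 equal shares of 1/15 among Zainab, Obafemi, Uzoma.
Zainab is living and takes 1/15.
Obafemi is living and takes 1/15.
Uzoma is living and takes 1/15.
Chidinma is living and takes 1/5.
Chukwudi is living and takes 1/5.
Yetunde predeceased; the 1/5 allotted to Yetunde's branch passes to Yetunde's issue by representation.
The 1/5 is divided into 3 equal shares of 1/15 among Folake, Kehinde, Ronke.
Folake is living and takes 1/15.
Kehinde is living and takes 1/15.
Ronke predeceased; the 1/15 allotted to Ronke's branch passes to Ronke's issue by representation.
Jide is the sole taker at this level and receives the full 1/15.
Bankole is living and takes 1/5.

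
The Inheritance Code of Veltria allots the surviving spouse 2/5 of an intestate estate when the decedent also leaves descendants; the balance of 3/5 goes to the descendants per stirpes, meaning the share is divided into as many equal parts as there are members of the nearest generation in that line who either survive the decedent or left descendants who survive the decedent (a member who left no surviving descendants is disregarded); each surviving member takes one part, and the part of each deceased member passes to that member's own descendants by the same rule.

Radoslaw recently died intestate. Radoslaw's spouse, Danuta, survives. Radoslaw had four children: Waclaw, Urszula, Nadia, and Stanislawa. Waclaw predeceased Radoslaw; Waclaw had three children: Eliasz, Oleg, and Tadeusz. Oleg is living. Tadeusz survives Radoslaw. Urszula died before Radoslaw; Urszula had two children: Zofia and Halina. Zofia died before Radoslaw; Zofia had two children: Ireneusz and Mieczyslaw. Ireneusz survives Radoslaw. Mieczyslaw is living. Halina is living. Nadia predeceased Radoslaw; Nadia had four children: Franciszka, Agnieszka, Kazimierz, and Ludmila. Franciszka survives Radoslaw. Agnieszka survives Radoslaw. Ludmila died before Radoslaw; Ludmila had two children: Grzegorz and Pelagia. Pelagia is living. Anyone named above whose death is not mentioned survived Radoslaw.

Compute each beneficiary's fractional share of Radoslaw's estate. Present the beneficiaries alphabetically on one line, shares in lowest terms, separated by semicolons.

Danuta, as surviving spouse, takes 2/5.
The remaining 3/5 passes to Radoslaw's descendants per stirpes.
The 3/5 is divided into 4 equal shares of 3/20 among Waclaw, Urszula, Nadia, Stanislawa.
Waclaw predeceased; the 3/20 allotted to Waclaw's branch passes to Waclaw's issue by representation.
The 3/20 is divided into 3 equal shares of 1/20 among Eliasz, Oleg, Tadeusz.
Eliasz is living and takes 1/20.
Oleg is living and takes 1/20.
Tadeusz is living and takes 1/20.
Urszula predeceased; the 3/20 allotted to Urszula's branch passes to Urszula's issue by representation.
The 3/20 is divided into 2 equal shares of 3/40 among Zofia, Halina.
Zofia predeceased; the 3/40 allotted to Zofia's branch passes to Zofia's issue by representation.
The 3/40 is divided into 2 equal shares of 3/80 among Ireneusz, Mieczyslaw.
Ireneusz is living and takes 3/80.
Mieczyslaw is living and takes 3/80.
Halina is living and takes 3/40.
Nadia predeceased; the 3/20 allotted to Nadia's branch passes to Nadia's issue by representation.
The 3/20 is divided into 4 equal shares of 3/80 among Franciszka, Agnieszka, Kazimierz, Ludmila.
Franciszka is living and takes 3/80.
Agnieszka is living and takes 3/80.
Kazimierz is living and takes 3/80.
Ludmila predeceased; the 3/80 allotted to Ludmila's branch passes to Ludmila's issue by representation.
The 3/80 is divided into 2 equal shares of 3/160 among Grzegorz, Pelagia.
Grzegorz is living and takes 3/160.
Pelagia is living and takes 3/160.
Stanislawa is living and takes 3/20.

Agnieszka 3/80; Danuta 2/5; Eliasz 1/20; Franciszka 3/80; Grzegorz 3/160; Halina 3/40; Ireneusz 3/80; Kazimierz 3/80; Mieczyslaw 3/80; Oleg 1/20; Pelagia 3/160; Stanislawa 3/20; Tadeusz 1/20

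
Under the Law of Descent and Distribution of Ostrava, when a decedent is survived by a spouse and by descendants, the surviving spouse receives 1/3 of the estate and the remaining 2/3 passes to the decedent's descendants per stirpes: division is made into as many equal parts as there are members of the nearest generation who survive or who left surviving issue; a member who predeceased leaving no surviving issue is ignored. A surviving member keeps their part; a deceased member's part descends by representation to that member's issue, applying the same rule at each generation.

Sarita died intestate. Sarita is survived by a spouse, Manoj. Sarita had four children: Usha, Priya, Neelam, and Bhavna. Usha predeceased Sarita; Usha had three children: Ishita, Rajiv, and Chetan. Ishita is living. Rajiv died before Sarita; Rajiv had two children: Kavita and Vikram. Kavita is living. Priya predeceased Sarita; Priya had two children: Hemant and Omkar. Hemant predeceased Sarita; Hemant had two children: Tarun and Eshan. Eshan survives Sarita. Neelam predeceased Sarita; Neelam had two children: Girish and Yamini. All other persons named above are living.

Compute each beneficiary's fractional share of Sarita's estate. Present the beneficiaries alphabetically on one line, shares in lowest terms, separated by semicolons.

Manoj, as surviving spouse, takes 1/3.
The remaining 2/3 passes to Sarita's descendants per stirpes.
The 2/3 is divided into 4 equal shares of 1/6 among Usha, Priya, Neelam, Bhavna.
Usha predeceased; the 1/6 allotted to Usha's branch passes to Usha's issue by representation.
The 1/6 is divided into 3 equal shares of 1/18 among Ishita, Rajiv, Chetan.
Ishita is living and takes 1/18.
Rajiv predeceased; the 1/18 allotted to Rajiv's branch passes to Rajiv's issue by representation.
The 1/18 is divided into 2 equal shares of 1/36 among Kavita, Vikram.
Kavita is living and takes 1/36.
Vikram is living and takes 1/36.
Chetan is living and takes 1/18.
Priya predeceased; the 1/6 allotted to Priya's branch passes to Priya's issue by representation.
The 1/6 is divided into 2 equal shares of 1/12 among Hemant, Omkar.
Hemant predeceased; the 1/12 allotted to Hemant's branch passes to Hemant's issue by representation.
The 1/12 is divided into 2 equal shares of 1/24 among Tarun, Eshan.
Tarun is living and takes 1/24.
Eshan is living and takes 1/24.
Omkar is living and takes 1/12.
Neelam predeceased; the 1/6 allotted to Neelam's branch passes to Neelam's issue by representation.
The 1/6 is divided into 2 equal shares of 1/12 among Girish, Yamini.
Girish is living and takes 1/12.
Yamini is living and takes 1/12.
Bhavna is living and takes 1/6.

Bhavna 1/6; Chetan 1/18; Eshan 1/24; Girish 1/12; Ishita 1/18; Kavita 1/36; Manoj 1/3; Omkar 1/12; Tarun 1/24; Vikram 1/36; Yamini 1/12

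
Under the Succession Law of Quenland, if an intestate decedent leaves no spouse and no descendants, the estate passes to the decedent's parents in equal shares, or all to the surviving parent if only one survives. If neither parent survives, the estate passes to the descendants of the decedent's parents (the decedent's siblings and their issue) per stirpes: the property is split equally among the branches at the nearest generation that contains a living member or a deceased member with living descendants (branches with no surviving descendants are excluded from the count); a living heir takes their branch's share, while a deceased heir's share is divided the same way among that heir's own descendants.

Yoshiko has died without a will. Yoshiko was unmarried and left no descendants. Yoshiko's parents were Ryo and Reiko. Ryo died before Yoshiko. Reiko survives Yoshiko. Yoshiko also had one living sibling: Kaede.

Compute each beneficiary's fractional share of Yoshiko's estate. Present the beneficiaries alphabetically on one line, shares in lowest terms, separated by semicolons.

Only one parent, Reiko, survives, so Reiko takes the entire estate. The siblings take nothing because a surviving parent has priority.

Reiko 1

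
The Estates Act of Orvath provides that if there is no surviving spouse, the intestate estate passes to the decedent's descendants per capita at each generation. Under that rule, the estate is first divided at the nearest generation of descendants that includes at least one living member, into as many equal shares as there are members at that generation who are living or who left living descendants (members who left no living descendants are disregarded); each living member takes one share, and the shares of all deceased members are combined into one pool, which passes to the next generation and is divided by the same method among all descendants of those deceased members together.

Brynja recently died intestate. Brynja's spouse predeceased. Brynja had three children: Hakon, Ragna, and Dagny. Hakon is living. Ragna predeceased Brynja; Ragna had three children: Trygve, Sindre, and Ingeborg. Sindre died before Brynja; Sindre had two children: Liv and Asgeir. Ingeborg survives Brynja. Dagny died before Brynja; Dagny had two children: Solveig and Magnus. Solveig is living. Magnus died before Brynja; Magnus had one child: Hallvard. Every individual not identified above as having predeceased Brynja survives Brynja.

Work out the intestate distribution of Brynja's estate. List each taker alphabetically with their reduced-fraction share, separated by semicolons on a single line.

There is no surviving spouse, so the entire estate passes to Brynja's descendants per capita at each generation.
At generation 1 (Hakon, Ragna, Dagny) there are 3 shares of (1)/3 = 1/3 each.
Living: Hakon — each takes 1/3.
Deceased: Ragna and Dagny. Their combined 2/3 is pooled and carried to generation 2.
At generation 2 (Trygve, Sindre, Ingeborg, Solveig, Magnus) there are 5 shares of (2/3)/5 = 2/15 each.
Living: Trygve, Ingeborg, and Solveig — each takes 2/15.
Deceased: Sindre and Magnus. Their combined 4/15 is pooled and carried to generation 3.
At generation 3 (Liv, Asgeir, Hallvard) there are 3 shares of (4/15)/3 = 4/45 each.
Living: Liv, Asgeir, and Hallvard — each takes 4/45.

Asgeir 4/45; Hakon 1/3; Hallvard 4/45; Ingeborg 2/15; Liv 4/45; Solveig 2/15; Trygve 2/15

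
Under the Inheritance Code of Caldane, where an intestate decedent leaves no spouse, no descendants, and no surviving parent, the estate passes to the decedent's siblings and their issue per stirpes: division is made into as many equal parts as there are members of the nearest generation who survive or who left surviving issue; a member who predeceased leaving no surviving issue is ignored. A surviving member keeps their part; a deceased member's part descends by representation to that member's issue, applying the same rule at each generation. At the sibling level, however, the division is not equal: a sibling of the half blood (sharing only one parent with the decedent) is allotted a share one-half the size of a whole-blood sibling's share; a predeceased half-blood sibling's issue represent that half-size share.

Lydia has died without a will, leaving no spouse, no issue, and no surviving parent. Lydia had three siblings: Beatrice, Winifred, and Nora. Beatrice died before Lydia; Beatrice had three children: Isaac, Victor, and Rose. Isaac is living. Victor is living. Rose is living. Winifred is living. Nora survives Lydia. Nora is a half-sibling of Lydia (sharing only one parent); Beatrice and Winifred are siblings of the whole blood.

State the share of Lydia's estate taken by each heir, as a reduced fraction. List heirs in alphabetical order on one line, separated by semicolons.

Isaac 2/15; Nora 1/5; Rose 2/15; Victor 2/15; Winifred 2/5

No spouse, descendants, or parent survives, so the estate passes to Lydia's siblings per stirpes.
Half-blood siblings count for one-half the weight of whole-blood siblings at the initial division.
Dividing 1 in proportion to weights (total weight 5/2): Beatrice (weight 1) → 2/5; Winifred (weight 1) → 2/5; Nora (weight 1/2) → 1/5.
Beatrice predeceased; the 2/5 allotted to Beatrice's branch passes to Beatrice's issue by representation.
The 2/5 is divided into 3 equal shares of 2/15 among Isaac, Victor, Rose.
Isaac is living and takes 2/15.
Victor is living and takes 2/15.
Rose is living and takes 2/15.
Winifred is living and takes 2/5.
Nora is living and takes 1/5.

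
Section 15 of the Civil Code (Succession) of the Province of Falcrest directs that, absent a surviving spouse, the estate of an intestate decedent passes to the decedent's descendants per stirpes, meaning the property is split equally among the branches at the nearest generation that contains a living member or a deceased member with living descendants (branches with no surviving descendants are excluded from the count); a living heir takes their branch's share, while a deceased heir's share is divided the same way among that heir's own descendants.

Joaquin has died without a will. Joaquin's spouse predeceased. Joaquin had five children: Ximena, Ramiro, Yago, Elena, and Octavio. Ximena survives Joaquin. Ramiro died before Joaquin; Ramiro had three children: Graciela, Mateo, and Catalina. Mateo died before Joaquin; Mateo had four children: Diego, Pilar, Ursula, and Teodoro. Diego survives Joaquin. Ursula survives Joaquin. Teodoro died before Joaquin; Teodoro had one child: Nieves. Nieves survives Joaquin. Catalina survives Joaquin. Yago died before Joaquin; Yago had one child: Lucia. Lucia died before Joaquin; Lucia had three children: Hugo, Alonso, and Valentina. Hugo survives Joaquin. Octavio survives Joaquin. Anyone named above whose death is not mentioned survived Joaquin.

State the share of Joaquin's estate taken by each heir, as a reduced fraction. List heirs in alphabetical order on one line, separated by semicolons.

Alonso 1/15; Catalina 1/15; Diego 1/60; Elena 1/5; Graciela 1/15; Hugo 1/15; Nieves 1/60; Octavio 1/5; Pilar 1/60; Ursula 1/60; Valentina 1/15; Ximena 1/5

There is no surviving spouse, so the entire estate passes to Joaquin's descendants per stirpes.
The estate is divided into 5 equal shares of 1/5 among Ximena, Ramiro, Yago, Elena, Octavio.
Ximena is living and takes 1/5.
Ramiro predeceased; the 1/5 allotted to Ramiro's branch passes to Ramiro's issue by representation.
The 1/5 is divided into 3 equal shares of 1/15 among Graciela, Mateo, Catalina.
Graciela is living and takes 1/15.
Mateo predeceased; the 1/15 allotted to Mateo's branch passes to Mateo's issue by representation.
The 1/15 is divided into 4 equal shares of 1/60 among Diego, Pilar, Ursula, Teodoro.
Diego is living and takes 1/60.
Pilar is living and takes 1/60.
Ursula is living and takes 1/60.
Teodoro predeceased; the 1/60 allotted to Teodoro's branch passes to Teodoro's issue by representation.
Nieves is the sole taker at this level and receives the full 1/60.
Catalina is living and takes 1/15.
Yago predeceased; the 1/5 allotted to Yago's branch passes to Yago's issue by representation.
Lucia's line is the sole branch at this level, so the full 1/5 passes to Lucia's issue by representation.
The 1/5 is divided into 3 equal shares of 1/15 among Hugo, Alonso, Valentina.
Hugo is living and takes 1/15.
Alonso is living and takes 1/15.
Valentina is living and takes 1/15.
Elena is living and takes 1/5.
Octavio is living and takes 1/5.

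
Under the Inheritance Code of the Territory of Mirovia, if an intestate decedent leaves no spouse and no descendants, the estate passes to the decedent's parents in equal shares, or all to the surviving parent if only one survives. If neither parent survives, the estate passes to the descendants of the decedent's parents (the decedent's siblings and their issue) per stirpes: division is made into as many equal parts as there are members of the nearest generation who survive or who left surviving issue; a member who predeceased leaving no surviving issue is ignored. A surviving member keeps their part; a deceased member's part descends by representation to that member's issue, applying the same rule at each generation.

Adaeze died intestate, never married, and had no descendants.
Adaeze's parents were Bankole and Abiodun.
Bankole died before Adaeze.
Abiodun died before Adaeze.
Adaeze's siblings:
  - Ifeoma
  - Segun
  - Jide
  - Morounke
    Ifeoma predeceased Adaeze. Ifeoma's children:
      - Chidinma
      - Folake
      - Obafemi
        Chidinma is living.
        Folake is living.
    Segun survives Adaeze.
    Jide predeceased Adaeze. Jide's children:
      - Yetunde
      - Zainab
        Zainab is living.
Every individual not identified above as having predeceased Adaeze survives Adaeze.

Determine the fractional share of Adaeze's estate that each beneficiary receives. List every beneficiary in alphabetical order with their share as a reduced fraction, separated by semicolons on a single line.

Chidinma 1/12; Folake 1/12; Morounke 1/4; Obafemi 1/12; Segun 1/4; Yetunde 1/8; Zainab 1/8

Neither parent survives and there are no descendants, so the estate passes to Adaeze's siblings and their issue per stirpes.
The estate is divided into 4 equal shares of 1/4 among Ifeoma, Segun, Jide, Morounke.
Ifeoma predeceased; the 1/4 allotted to Ifeoma's branch passes to Ifeoma's issue by representation.
The 1/4 is divided into 3 equal shares of 1/12 among Chidinma, Folake, Obafemi.
Chidinma is living and takes 1/12.
Folake is living and takes 1/12.
Obafemi is living and takes 1/12.
Segun is living and takes 1/4.
Jide predeceased; the 1/4 allotted to Jide's branch passes to Jide's issue by representation.
The 1/4 is divided into 2 equal shares of 1/8 among Yetunde, Zainab.
Yetunde is living and takes 1/8.
Zainab is living and takes 1/8.
Morounke is living and takes 1/4.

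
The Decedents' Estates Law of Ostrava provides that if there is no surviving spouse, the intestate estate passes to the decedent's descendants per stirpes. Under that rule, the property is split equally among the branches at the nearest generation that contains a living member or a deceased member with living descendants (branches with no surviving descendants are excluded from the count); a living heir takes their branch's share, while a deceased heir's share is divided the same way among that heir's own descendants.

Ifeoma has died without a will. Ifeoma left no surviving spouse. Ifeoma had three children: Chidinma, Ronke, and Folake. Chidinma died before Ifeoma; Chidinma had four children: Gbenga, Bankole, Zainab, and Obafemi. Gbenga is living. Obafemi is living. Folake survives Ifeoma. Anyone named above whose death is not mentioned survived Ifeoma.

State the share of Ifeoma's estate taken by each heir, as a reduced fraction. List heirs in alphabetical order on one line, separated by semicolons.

There is no surviving spouse, so the entire estate passes to Ifeoma's descendants per stirpes.
The estate is divided into 3 equal shares of 1/3 among Chidinma, Ronke, Folake.
Chidinma predeceased; the 1/3 allotted to Chidinma's branch passes to Chidinma's issue by representation.
The 1/3 is divided into 4 equal shares of 1/12 among Gbenga, Bankole, Zainab, Obafemi.
Gbenga is living and takes 1/12.
Bankole is living and takes 1/12.
Zainab is living and takes 1/12.
Obafemi is living and takes 1/12.
Ronke is living and takes 1/3.
Folake is living and takes 1/3.

Bankole 1/12; Folake 1/3; Gbenga 1/12; Obafemi 1/12; Ronke 1/3; Zainab 1/12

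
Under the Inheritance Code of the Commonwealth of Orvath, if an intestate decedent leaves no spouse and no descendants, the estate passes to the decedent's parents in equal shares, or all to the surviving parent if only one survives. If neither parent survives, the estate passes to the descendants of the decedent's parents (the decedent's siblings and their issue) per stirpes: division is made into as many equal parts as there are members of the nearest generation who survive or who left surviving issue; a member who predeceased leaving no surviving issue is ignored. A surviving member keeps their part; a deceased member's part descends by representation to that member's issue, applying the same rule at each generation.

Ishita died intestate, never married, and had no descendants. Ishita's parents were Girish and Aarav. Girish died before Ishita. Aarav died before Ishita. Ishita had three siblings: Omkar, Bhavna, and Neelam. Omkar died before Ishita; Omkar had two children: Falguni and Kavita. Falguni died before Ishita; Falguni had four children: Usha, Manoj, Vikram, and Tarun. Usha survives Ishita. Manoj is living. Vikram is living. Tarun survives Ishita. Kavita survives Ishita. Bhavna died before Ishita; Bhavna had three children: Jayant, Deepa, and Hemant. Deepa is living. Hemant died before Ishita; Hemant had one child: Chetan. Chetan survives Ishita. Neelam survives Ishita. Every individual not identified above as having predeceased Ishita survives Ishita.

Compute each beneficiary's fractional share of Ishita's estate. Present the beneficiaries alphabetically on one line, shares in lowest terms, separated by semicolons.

Neither parent survives and there are no descendants, so the estate passes to Ishita's siblings and their issue per stirpes.
The estate is divided into 3 equal shares of 1/3 among Omkar, Bhavna, Neelam.
Omkar predeceased; the 1/3 allotted to Omkar's branch passes to Omkar's issue by representation.
The 1/3 is divided into 2 equal shares of 1/6 among Falguni, Kavita.
Falguni predeceased; the 1/6 allotted to Falguni's branch passes to Falguni's issue by representation.
The 1/6 is divided into 4 equal shares of 1/24 among Usha, Manoj, Vikram, Tarun.
Usha is living and takes 1/24.
Manoj is living and takes 1/24.
Vikram is living and takes 1/24.
Tarun is living and takes 1/24.
Kavita is living and takes 1/6.
Bhavna predeceased; the 1/3 allotted to Bhavna's branch passes to Bhavna's issue by representation.
The 1/3 is divided into 3 equal shares of 1/9 among Jayant, Deepa, Hemant.
Jayant is living and takes 1/9.
Deepa is living and takes 1/9.
Hemant predeceased; the 1/9 allotted to Hemant's branch passes to Hemant's issue by representation.
Chetan is the sole taker at this level and receives the full 1/9.
Neelam is living and takes 1/3.

Chetan 1/9; Deepa 1/9; Jayant 1/9; Kavita 1/6; Manoj 1/24; Neelam 1/3; Tarun 1/24; Usha 1/24; Vikram 1/24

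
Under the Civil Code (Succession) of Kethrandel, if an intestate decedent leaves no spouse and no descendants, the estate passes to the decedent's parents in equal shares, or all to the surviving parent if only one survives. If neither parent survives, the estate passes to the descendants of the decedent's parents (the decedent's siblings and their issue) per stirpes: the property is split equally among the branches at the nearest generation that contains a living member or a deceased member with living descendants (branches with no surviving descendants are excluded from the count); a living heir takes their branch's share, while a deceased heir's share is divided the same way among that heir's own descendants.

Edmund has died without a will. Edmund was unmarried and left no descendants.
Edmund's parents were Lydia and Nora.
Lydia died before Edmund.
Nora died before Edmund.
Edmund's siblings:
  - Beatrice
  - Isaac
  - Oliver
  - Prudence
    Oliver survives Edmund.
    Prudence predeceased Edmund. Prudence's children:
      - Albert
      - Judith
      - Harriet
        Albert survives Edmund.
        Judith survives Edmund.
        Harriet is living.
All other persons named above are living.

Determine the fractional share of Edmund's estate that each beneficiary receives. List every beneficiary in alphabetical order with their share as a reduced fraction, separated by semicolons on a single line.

Neither parent survives and there are no descendants, so the estate passes to Edmund's siblings and their issue per stirpes.
The estate is divided into 4 equal shares of 1/4 among Beatrice, Isaac, Oliver, Prudence.
Beatrice is living and takes 1/4.
Isaac is living and takes 1/4.
Oliver is living and takes 1/4.
Prudence predeceased; the 1/4 allotted to Prudence's branch passes to Prudence's issue by representation.
The 1/4 is divided into 3 equal shares of 1/12 among Albert, Judith, Harriet.
Albert is living and takes 1/12.
Judith is living and takes 1/12.
Harriet is living and takes 1/12.

Albert 1/12; Beatrice 1/4; Harriet 1/12; Isaac 1/4; Judith 1/12; Oliver 1/4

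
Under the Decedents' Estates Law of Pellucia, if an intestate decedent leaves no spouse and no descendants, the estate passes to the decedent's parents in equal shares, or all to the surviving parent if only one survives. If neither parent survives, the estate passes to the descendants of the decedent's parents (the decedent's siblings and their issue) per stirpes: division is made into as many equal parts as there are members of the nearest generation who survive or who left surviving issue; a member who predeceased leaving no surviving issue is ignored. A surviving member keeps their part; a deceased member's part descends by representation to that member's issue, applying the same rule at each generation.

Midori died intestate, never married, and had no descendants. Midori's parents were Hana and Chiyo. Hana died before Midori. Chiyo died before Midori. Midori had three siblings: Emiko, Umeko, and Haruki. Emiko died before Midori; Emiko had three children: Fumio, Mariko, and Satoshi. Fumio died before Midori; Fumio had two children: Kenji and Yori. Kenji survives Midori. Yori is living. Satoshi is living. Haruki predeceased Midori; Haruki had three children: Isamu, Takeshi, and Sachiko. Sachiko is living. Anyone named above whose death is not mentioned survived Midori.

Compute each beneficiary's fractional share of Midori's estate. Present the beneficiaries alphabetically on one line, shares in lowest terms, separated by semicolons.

Isamu 1/9; Kenji 1/18; Mariko 1/9; Sachiko 1/9; Satoshi 1/9; Takeshi 1/9; Umeko 1/3; Yori 1/18

Neither parent survives and there are no descendants, so the estate passes to Midori's siblings and their issue per stirpes.
The estate is divided into 3 equal shares of 1/3 among Emiko, Umeko, Haruki.
Emiko predeceased; the 1/3 allotted to Emiko's branch passes to Emiko's issue by representation.
The 1/3 is divided into 3 equal shares of 1/9 among Fumio, Mariko, Satoshi.
Fumio predeceased; the 1/9 allotted to Fumio's branch passes to Fumio's issue by representation.
The 1/9 is divided into 2 equal shares of 1/18 among Kenji, Yori.
Kenji is living and takes 1/18.
Yori is living and takes 1/18.
Mariko is living and takes 1/9.
Satoshi is living and takes 1/9.
Umeko is living and takes 1/3.
Haruki predeceased; the 1/3 allotted to Haruki's branch passes to Haruki's issue by representation.
The 1/3 is divided into 3 equal shares of 1/9 among Isamu, Takeshi, Sachiko.
Isamu is living and takes 1/9.
Takeshi is living and takes 1/9.
Sachiko is living and takes 1/9.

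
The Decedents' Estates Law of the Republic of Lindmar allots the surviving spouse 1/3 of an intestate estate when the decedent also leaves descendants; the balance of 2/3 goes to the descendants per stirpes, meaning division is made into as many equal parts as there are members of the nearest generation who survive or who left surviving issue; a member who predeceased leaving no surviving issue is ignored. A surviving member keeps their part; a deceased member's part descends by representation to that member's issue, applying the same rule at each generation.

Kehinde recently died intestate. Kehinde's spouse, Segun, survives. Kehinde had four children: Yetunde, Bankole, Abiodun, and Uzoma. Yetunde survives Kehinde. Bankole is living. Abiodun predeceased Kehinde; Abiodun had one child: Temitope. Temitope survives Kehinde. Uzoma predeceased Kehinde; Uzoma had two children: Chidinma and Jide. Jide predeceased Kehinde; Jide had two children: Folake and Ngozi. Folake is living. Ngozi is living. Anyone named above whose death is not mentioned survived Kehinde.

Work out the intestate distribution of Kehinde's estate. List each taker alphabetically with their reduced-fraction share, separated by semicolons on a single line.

Segun, as surviving spouse, takes 1/3.
The remaining 2/3 passes to Kehinde's descendants per stirpes.
The 2/3 is divided into 4 equal shares of 1/6 among Yetunde, Bankole, Abiodun, Uzoma.
Yetunde is living and takes 1/6.
Bankole is living and takes 1/6.
Abiodun predeceased; the 1/6 allotted to Abiodun's branch passes to Abiodun's issue by representation.
Temitope is the sole taker at this level and receives the full 1/6.
Uzoma predeceased; the 1/6 allotted to Uzoma's branch passes to Uzoma's issue by representation.
The 1/6 is divided into 2 equal shares of 1/12 among Chidinma, Jide.
Chidinma is living and takes 1/12.
Jide predeceased; the 1/12 allotted to Jide's branch passes to Jide's issue by representation.
The 1/12 is divided into 2 equal shares of 1/24 among Folake, Ngozi.
Folake is living and takes 1/24.
Ngozi is living and takes 1/24.

Bankole 1/6; Chidinma 1/12; Folake 1/24; Ngozi 1/24; Segun 1/3; Temitope 1/6; Yetunde 1/6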